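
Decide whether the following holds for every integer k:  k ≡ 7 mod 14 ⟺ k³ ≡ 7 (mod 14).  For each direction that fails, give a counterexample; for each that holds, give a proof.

Equivalent; both directions hold.

(⇒) Suppose k ≡ 7 mod 14. Write k = 14j + 7. Then (14j + 7)³ = 2744j³ + 4116j² + 2058j + 343 = 14(196j³ + 294j² + 147j + 24) + 7, so k³ ≡ 7 (mod 14).

(⇐) Conversely, suppose k³ ≡ 7 (mod 14). The only residue r in {0, …, 13} with r³ ≡ 7 (mod 14) is r = 7, so k ≡ 7 (mod 14).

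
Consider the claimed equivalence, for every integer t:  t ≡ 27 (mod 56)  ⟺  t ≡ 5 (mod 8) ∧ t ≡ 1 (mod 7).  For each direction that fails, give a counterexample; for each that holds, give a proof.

(⇒) fails and (⇐) fails.

(→) This fails: t = 27 gives 27 ≡ 27 (mod 56) but 27 ≡ 3 (mod 8), so the conjunction on the right does not hold.

(←) This fails: t = 29 satisfies both congruences on the right (29 ≡ 5 mod 8 and 29 ≡ 1 mod 7) yet 29 ≡ 29 (mod 56), not 27.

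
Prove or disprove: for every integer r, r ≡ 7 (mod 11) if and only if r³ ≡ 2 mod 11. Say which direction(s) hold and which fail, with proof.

(⇒) Suppose r ≡ 7 (mod 11). Write r = 11j + 7. Then (11j + 7)³ = 1331j³ + 2541j² + 1617j + 343 = 11(121j³ + 231j² + 147j + 31) + 2, so r³ ≡ 2 (mod 11).

(⇐) Conversely, suppose r³ ≡ 2 (mod 11). The only residue r in {0, …, 10} with r³ ≡ 2 (mod 11) is r = 7, so r ≡ 7 (mod 11).

Equivalent; both directions hold.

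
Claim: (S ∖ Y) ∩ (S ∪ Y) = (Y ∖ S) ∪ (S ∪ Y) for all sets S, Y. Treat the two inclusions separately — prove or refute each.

Only the forward inclusion holds.

(⟹) Let x ∈ (S ∖ Y) ∩ (S ∪ Y). Then x ∈ S and x ∉ Y, from which x ∈ (Y ∖ S) ∪ (S ∪ Y).

(⟸) This inclusion fails. Take S = ∅, Y = {1}; then 1 ∈ (Y ∖ S) ∪ (S ∪ Y) but 1 ∉ (S ∖ Y) ∩ (S ∪ Y).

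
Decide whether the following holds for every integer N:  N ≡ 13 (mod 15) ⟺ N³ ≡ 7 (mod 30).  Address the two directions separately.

Only the reverse direction holds.

(⟹) This fails: take N = 28. Then 28 ≡ 13 (mod 15), but 28³ = 21952 ≡ 22 (mod 30), not 7.

(⟸) Conversely, the residues r modulo 30 with r³ ≡ 7 (mod 30) are exactly {13}, and each is ≡ 13 (mod 15).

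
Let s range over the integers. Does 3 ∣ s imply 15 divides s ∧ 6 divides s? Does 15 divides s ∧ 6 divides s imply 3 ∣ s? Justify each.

Only the converse holds.

(⇐) Suppose 15 ∣ s and 6 ∣ s. Any common multiple of 15 and 6 is a multiple of their lcm; here lcm(15, 6) = 15·6/gcd(15, 6) = 90/3 = 30, so 30 ∣ s. Since 3 ∣ 30, it follows that 3 ∣ s.

(⇒) This fails: take s = 3. Certainly 3 ∣ 3, but 15 ∤ 3.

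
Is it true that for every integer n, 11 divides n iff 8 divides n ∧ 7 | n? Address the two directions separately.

Neither implication holds.

[⇒] This fails: take n = 11. Certainly 11 ∣ 11, but 8 ∤ 11.

[⇐] This fails: take n = 56. Both 8 ∣ 56 and 7 ∣ 56, yet 56 is not a multiple of 11 (since 56 = 5·11 + 1), so 11 ∤ 56.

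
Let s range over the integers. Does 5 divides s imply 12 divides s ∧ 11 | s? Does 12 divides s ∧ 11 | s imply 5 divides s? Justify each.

(⇒) This fails: take s = 5. Certainly 5 ∣ 5, but 12 ∤ 5.

(⇐) This fails: take s = 132. Both 12 ∣ 132 and 11 ∣ 132, yet 132 is not a multiple of 5 (since 132 = 26·5 + 2), so 5 ∤ 132.

(⇒) fails and (⇐) fails.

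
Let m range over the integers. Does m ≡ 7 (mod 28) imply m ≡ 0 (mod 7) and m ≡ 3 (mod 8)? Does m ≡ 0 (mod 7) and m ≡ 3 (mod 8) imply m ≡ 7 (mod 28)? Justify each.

(⟹) This fails: m = 7 gives 7 ≡ 7 (mod 28) but 7 ≡ 7 (mod 8), so the conjunction on the right does not hold.

(⟸) Conversely, if m ≡ 0 (mod 7) and m ≡ 3 (mod 8), then by the Chinese remainder theorem m ≡ 35 (mod 56). Since 35 ≡ 7 (mod 28) and 28 ∣ 56, we get m ≡ 7 (mod 28).

(⇒) fails; (⇐) holds.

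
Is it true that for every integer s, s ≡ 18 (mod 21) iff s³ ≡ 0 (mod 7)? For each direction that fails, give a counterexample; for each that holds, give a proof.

Neither implication holds.

[⇒] This fails: take s = 18. Then 18 ≡ 18 (mod 21), but 18³ = 5832 ≡ 1 (mod 7), not 0.

[⇐] This fails: take s = 0. Then 0³ = 0 ≡ 0 (mod 7), yet 0 ≡ 0 (mod 21), not 18.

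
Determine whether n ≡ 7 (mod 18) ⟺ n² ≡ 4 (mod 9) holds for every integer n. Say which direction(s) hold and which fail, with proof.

[⇒] Suppose n ≡ 7 (mod 18). Then n² ≡ 7² = 49 (mod 18), and since 9 ∣ 18, also n² ≡ 4 (mod 9).

[⇐] This fails: take n = 2. Then 2² = 4 ≡ 4 (mod 9), yet 2 ≡ 2 (mod 18), not 7.

The forward direction holds; the converse fails.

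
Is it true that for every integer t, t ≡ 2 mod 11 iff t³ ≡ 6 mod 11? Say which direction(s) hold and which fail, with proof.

(⇒) fails and (⇐) fails.

(⇒) This fails: take t = 2. Then 2 ≡ 2 (mod 11), but 2³ = 8 ≡ 8 (mod 11), not 6.

(⇐) This fails: take t = 8. Then 8³ = 512 ≡ 6 (mod 11), yet 8 ≡ 8 (mod 11), not 2.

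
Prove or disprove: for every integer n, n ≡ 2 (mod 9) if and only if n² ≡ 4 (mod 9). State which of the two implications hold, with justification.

Only the forward direction holds.

(←) This fails: take n = 7. Then 7² = 49 ≡ 4 (mod 9), yet 7 ≡ 7 (mod 9), not 2.

(→) Suppose n ≡ 2 (mod 9). Write n = 9j + 2. Then (9j + 2)² = 81j² + 36j + 4 = 9(9j² + 4j) + 4, so n² ≡ 4 (mod 9).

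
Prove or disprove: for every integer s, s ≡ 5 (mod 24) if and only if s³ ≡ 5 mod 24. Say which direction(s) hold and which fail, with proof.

The biconditional holds.

[⇐] Suppose s³ ≡ 5 (mod 24). The only residue r in {0, …, 23} with r³ ≡ 5 (mod 24) is r = 5, so s ≡ 5 (mod 24).

[⇒] Suppose s ≡ 5 (mod 24). Write s = 24j + 5. Then (24j + 5)³ = 13824j³ + 8640j² + 1800j + 125 = 24(576j³ + 360j² + 75j + 5) + 5, so s³ ≡ 5 (mod 24).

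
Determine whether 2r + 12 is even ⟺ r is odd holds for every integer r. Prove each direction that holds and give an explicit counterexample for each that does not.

(→) This fails: take r = 6. Then 2r + 12 = 24, which is even, yet r = 6 is even, not odd.

(←) Suppose r is odd. Since 2 is even, 2r is even for every r, so 2r + 12 has the same parity as 12, which is even. Hence 2r + 12 is even.

(⇒) fails; (⇐) holds.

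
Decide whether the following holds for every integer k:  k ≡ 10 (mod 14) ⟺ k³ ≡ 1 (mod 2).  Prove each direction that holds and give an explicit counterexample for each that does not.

(⇒) fails and (⇐) fails.

[⇒] This fails: take k = 10. Then 10 ≡ 10 (mod 14), but 10³ = 1000 ≡ 0 (mod 2), not 1.

[⇐] This fails: take k = 1. Then 1³ = 1 ≡ 1 (mod 2), yet 1 ≡ 1 (mod 14), not 10.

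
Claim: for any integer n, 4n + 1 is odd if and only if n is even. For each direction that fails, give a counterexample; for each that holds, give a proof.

Not equivalent: only (⇐) holds.

Forward direction. This fails: take n = 3. Then 4n + 1 = 13, which is odd, yet n = 3 is odd, not even.

Converse. Suppose n is even. Since 4 is even, 4n is even for every n, so 4n + 1 has the same parity as 1, which is odd. Hence 4n + 1 is odd.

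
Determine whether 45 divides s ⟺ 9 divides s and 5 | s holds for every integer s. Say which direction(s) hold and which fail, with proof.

Both implications hold.

(⟹) If 45 ∣ s, write s = 45q. Since 45 = 5·9, s = 9·(5q), so 9 ∣ s; and since 45 = 9·5, s = 5·(9q), so 5 ∣ s.

(⟸) Suppose 9 ∣ s and 5 ∣ s. Any common multiple of 9 and 5 is a multiple of their lcm; here gcd(9, 5) = 1, so lcm(9, 5) = 9·5 = 45, so 45 ∣ s.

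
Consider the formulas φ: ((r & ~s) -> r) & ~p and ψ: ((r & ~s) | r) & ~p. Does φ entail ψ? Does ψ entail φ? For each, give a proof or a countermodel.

Not equivalent: only (⇐) holds.

(→) This fails. Under p = F, s = F, r = F, the left side is true but the right side is false.

(←) Assume the antecedent. If p is true, the antecedent cannot hold. If p is false, ((r & ~s) -> r) & ~p reduces to true regardless of the other variables. Either way ((r & ~s) -> r) & ~p holds.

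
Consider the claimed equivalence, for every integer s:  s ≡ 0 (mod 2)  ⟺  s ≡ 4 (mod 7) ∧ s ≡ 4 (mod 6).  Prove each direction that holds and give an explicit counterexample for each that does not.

Only the converse holds.

(⇒) This fails: s = 0 gives 0 ≡ 0 (mod 2) but 0 ≡ 0 (mod 7), so the conjunction on the right does not hold.

(⇐) Conversely, if s ≡ 4 (mod 7) and s ≡ 4 (mod 6), then by the Chinese remainder theorem s ≡ 4 (mod 42). Since 4 ≡ 0 (mod 2) and 2 ∣ 42, we get s ≡ 0 (mod 2).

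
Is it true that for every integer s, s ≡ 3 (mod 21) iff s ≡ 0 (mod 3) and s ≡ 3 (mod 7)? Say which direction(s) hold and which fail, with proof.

The biconditional holds.

[⇒] Suppose s ≡ 3 (mod 21); write s = 21j + 3. Since 3 ∣ 21, reducing mod 3 gives s ≡ 3 ≡ 0 (mod 3); since 7 ∣ 21, reducing mod 7 gives s ≡ 3 (mod 7).

[⇐] Conversely, if s ≡ 0 (mod 3) and s ≡ 3 (mod 7), then by the Chinese remainder theorem s ≡ 3 (mod 21). This is exactly s ≡ 3 (mod 21).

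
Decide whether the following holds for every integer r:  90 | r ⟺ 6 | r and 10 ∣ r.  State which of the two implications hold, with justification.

(⇒) holds; (⇐) fails.

(⇒) If 90 ∣ r, write r = 90q. Since 90 = 15·6, r = 6·(15q), so 6 ∣ r; and since 90 = 9·10, r = 10·(9q), so 10 ∣ r.

(⇐) This fails: take r = 30. Both 6 ∣ 30 and 10 ∣ 30, yet 30 is not a multiple of 90 (since 30 = 0·90 + 30), so 90 ∤ 30.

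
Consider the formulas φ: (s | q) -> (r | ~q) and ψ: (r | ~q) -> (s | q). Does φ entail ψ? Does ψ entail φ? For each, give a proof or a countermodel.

(⟹) This fails. Under q = F, r = F, s = F, the left side is true but the right side is false.

(⟸) This fails. Under q = T, r = F, s = F, the left side is false but the right side is true.

Neither implication holds.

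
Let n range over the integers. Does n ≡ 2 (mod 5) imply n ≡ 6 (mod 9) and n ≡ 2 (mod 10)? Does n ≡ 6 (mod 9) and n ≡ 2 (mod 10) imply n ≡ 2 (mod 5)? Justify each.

(→) This fails: n = 32 gives 32 ≡ 2 (mod 5) but 32 ≡ 5 (mod 9), so the conjunction on the right does not hold.

(←) Conversely, if n ≡ 6 (mod 9) and n ≡ 2 (mod 10), then by the Chinese remainder theorem n ≡ 42 (mod 90). Since 42 ≡ 2 (mod 5) and 5 ∣ 90, we get n ≡ 2 (mod 5).

Only the converse holds.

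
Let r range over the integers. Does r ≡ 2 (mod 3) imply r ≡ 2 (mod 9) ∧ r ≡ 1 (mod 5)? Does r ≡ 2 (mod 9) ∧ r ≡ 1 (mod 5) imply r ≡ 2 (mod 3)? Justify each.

Not equivalent: only (⇐) holds.

(←) If r ≡ 2 (mod 9) and r ≡ 1 (mod 5), then by the Chinese remainder theorem r ≡ 11 (mod 45). Since 11 ≡ 2 (mod 3) and 3 ∣ 45, we get r ≡ 2 (mod 3).

(→) This fails: r = 32 gives 32 ≡ 2 (mod 3) but 32 ≡ 5 (mod 9), so the conjunction on the right does not hold.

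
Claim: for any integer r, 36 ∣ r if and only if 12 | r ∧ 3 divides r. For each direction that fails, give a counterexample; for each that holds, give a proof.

Only the forward implication holds.

(⇒) If 36 ∣ r, write r = 36q. Since 36 = 3·12, r = 12·(3q), so 12 ∣ r; and since 36 = 12·3, r = 3·(12q), so 3 ∣ r.

(⇐) This fails: take r = 12. Both 12 ∣ 12 and 3 ∣ 12, yet 12 is not a multiple of 36 (since 12 = 0·36 + 12), so 36 ∤ 12.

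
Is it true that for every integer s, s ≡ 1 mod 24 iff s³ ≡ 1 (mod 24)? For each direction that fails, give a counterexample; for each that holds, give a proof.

(⟹) Suppose s ≡ 1 mod 24. Write s = 24j + 1. Then (24j + 1)³ = 13824j³ + 1728j² + 72j + 1 = 24(576j³ + 72j² + 3j) + 1, so s³ ≡ 1 (mod 24).

(⟸) Conversely, suppose s³ ≡ 1 (mod 24). The only residue r in {0, …, 23} with r³ ≡ 1 (mod 24) is r = 1, so s ≡ 1 (mod 24).

The biconditional holds.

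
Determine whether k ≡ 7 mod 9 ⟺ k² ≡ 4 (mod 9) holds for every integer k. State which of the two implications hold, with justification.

The forward direction holds; the converse fails.

Converse. This fails: take k = 2. Then 2² = 4 ≡ 4 (mod 9), yet 2 ≡ 2 (mod 9), not 7.

Forward direction. Suppose k ≡ 7 mod 9. Write k = 9j + 7. Then (9j + 7)² = 81j² + 126j + 49 = 9(9j² + 14j + 5) + 4, so k² ≡ 4 (mod 9).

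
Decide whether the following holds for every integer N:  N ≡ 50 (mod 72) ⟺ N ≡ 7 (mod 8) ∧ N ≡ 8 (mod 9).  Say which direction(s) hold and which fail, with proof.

Neither direction holds.

(⟹) This fails: N = 50 gives 50 ≡ 50 (mod 72) but 50 ≡ 2 (mod 8), so the conjunction on the right does not hold.

(⟸) This fails: N = 71 satisfies both congruences on the right (71 ≡ 7 mod 8 and 71 ≡ 8 mod 9) yet 71 ≡ 71 (mod 72), not 50.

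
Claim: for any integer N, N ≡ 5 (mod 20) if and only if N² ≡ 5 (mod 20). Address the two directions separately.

Only the forward implication holds.

[⇒] Suppose N ≡ 5 (mod 20). Write N = 20j + 5. Then (20j + 5)² = 400j² + 200j + 25 = 20(20j² + 10j + 1) + 5, so N² ≡ 5 (mod 20).

[⇐] This fails: take N = 15. Then 15² = 225 ≡ 5 (mod 20), yet 15 ≡ 15 (mod 20), not 5.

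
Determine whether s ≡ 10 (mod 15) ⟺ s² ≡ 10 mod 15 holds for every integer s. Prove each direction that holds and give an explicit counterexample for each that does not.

Only the forward implication holds.

Forward direction. Suppose s ≡ 10 (mod 15). Write s = 15j + 10. Then (15j + 10)² = 225j² + 300j + 100 = 15(15j² + 20j + 6) + 10, so s² ≡ 10 (mod 15).

Converse. This fails: take s = 5. Then 5² = 25 ≡ 10 (mod 15), yet 5 ≡ 5 (mod 15), not 10.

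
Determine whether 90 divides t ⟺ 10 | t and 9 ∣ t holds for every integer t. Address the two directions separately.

Equivalent; both directions hold.

Forward direction. If 90 ∣ t, write t = 90q. Since 90 = 9·10, t = 10·(9q), so 10 ∣ t; and since 90 = 10·9, t = 9·(10q), so 9 ∣ t.

Converse. Suppose 10 ∣ t and 9 ∣ t. Any common multiple of 10 and 9 is a multiple of their lcm; here gcd(10, 9) = 1, so lcm(10, 9) = 10·9 = 90, so 90 ∣ t.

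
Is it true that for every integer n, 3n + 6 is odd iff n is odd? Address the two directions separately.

[⇒] Suppose 3n + 6 is odd. Since 3 is odd, 3n and n have the same parity, so 3n + 6 ≡ n + 6 (mod 2). As 6 is even, 3n + 6 is odd exactly when n is odd. Thus n is odd.

[⇐] Conversely, suppose n is odd; write n = 2j + 1. Then 3n + 6 = 3·(2j + 1) + 6 = 2·3j + 9, which is odd.

Equivalent; both directions hold.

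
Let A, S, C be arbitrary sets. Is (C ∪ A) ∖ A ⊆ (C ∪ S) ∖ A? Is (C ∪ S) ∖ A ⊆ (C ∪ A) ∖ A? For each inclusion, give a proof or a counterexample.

The sets are not equal: only the forward inclusion holds.

(⊇) This inclusion fails. Take A = ∅, S = {1}, C = ∅; then 1 ∈ (C ∪ S) ∖ A but 1 ∉ (C ∪ A) ∖ A.

(⊆) Let x ∈ (C ∪ A) ∖ A. Then either x ∈ C and x ∉ A, S; or x ∈ S ∩ C and x ∉ A. In each case x ∈ (C ∪ S) ∖ A, so (C ∪ A) ∖ A ⊆ (C ∪ S) ∖ A.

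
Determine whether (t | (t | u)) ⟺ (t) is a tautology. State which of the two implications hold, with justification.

Only the converse holds.

(⟹) This fails. Under t = F, u = T, the left side is true but the right side is false.

(⟸) Assume the antecedent. If t is true, t | (t | u) reduces to true regardless of the other variables. If t is false, the antecedent cannot hold. Either way t | (t | u) holds.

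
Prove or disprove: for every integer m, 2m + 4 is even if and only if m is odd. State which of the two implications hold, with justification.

(⇒) This fails: take m = 4. Then 2m + 4 = 12, which is even, yet m = 4 is even, not odd.

(⇐) Suppose m is odd. Since 2 is even, 2m is even for every m, so 2m + 4 has the same parity as 4, which is even. Hence 2m + 4 is even.

The forward direction fails; the converse holds.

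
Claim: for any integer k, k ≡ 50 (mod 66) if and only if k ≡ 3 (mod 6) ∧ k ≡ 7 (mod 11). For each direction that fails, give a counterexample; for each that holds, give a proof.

Both directions fail.

(⇒) This fails: k = 50 gives 50 ≡ 50 (mod 66) but 50 ≡ 2 (mod 6), so the conjunction on the right does not hold.

(⇐) This fails: k = 51 satisfies both congruences on the right (51 ≡ 3 mod 6 and 51 ≡ 7 mod 11) yet 51 ≡ 51 (mod 66), not 50.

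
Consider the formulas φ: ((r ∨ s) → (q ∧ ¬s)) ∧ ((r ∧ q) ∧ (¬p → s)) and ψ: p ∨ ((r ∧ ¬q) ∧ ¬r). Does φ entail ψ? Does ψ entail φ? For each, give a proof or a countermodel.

Only the forward implication holds.

[⇒] Assume the antecedent. If r is true, the antecedent forces (r = T, s = F, q = T, p = T), and p ∨ ((r ∧ ¬q) ∧ ¬r) holds there. If r is false, the antecedent cannot hold. Either way p ∨ ((r ∧ ¬q) ∧ ¬r) holds.

[⇐] This fails. Under r = F, s = F, q = F, p = T, the left side is false but the right side is true.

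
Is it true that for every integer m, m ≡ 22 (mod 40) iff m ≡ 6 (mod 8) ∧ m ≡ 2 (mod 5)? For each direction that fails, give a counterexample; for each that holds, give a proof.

The biconditional holds.

(→) Suppose m ≡ 22 (mod 40); write m = 40j + 22. Since 8 ∣ 40, reducing mod 8 gives m ≡ 22 ≡ 6 (mod 8); since 5 ∣ 40, reducing mod 5 gives m ≡ 22 ≡ 2 (mod 5).

(←) Conversely, if m ≡ 6 (mod 8) and m ≡ 2 (mod 5), then by the Chinese remainder theorem m ≡ 22 (mod 40). This is exactly m ≡ 22 (mod 40).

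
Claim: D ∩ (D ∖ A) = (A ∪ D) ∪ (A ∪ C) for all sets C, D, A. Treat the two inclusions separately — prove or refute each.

(⟹) Let x ∈ D ∩ (D ∖ A). Then either x ∈ D and x ∉ C, A; or x ∈ C ∩ D and x ∉ A. In each case x ∈ (A ∪ D) ∪ (A ∪ C), so D ∩ (D ∖ A) ⊆ (A ∪ D) ∪ (A ∪ C).

(⟸) This inclusion fails. Take C = {1}, D = ∅, A = ∅; then 1 ∈ (A ∪ D) ∪ (A ∪ C) but 1 ∉ D ∩ (D ∖ A).

The sets are not equal: only the forward inclusion holds.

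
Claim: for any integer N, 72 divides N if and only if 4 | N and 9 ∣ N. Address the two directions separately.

Only the forward direction holds.

(⟹) If 72 ∣ N, write N = 72q. Since 72 = 18·4, N = 4·(18q), so 4 ∣ N; and since 72 = 8·9, N = 9·(8q), so 9 ∣ N.

(⟸) This fails: take N = 36. Both 4 ∣ 36 and 9 ∣ 36, yet 36 is not a multiple of 72 (since 36 = 0·72 + 36), so 72 ∤ 36.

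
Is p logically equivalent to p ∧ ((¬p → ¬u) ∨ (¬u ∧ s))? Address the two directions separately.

Both implications hold.

Forward direction. Assume the antecedent. If s is true, the antecedent forces (s = T, u = F, p = T) or (s = T, u = T, p = T), and p ∧ ((¬p → ¬u) ∨ (¬u ∧ s)) holds there. If s is false, the antecedent forces (s = F, u = F, p = T) or (s = F, u = T, p = T), and p ∧ ((¬p → ¬u) ∨ (¬u ∧ s)) holds there. Either way p ∧ ((¬p → ¬u) ∨ (¬u ∧ s)) holds.

Converse. Assume the antecedent. If s is true, the antecedent forces (s = T, u = F, p = T) or (s = T, u = T, p = T), and p holds there. If s is false, the antecedent forces (s = F, u = F, p = T) or (s = F, u = T, p = T), and p holds there. Either way p holds.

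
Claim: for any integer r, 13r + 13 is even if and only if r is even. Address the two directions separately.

Neither direction holds.

[⇒] This fails: r = 3 gives 13r + 13 = 52, which is even, but 3 is odd, not even.

[⇐] This also fails: r = 0 is even, but 13r + 13 = 13 is odd, not even.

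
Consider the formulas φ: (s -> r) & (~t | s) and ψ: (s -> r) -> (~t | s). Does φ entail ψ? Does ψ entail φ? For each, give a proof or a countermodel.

The forward direction holds; the converse fails.

(⇒) Assume the antecedent. If t is true, the antecedent forces (t = T, s = T, r = T), and (s -> r) -> (~t | s) holds there. If t is false, (s -> r) -> (~t | s) reduces to true regardless of the other variables. Either way (s -> r) -> (~t | s) holds.

(⇐) This fails. Under t = F, s = T, r = F, the left side is false but the right side is true.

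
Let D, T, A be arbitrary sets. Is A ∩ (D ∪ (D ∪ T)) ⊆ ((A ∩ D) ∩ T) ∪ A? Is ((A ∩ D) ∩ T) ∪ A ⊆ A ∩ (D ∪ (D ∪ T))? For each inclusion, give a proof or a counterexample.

Forward inclusion. Let x ∈ A ∩ (D ∪ (D ∪ T)). Then either x ∈ D ∩ A and x ∉ T; or x ∈ T ∩ A and x ∉ D; or x ∈ D ∩ T ∩ A. In each case x ∈ ((A ∩ D) ∩ T) ∪ A, so A ∩ (D ∪ (D ∪ T)) ⊆ ((A ∩ D) ∩ T) ∪ A.

Reverse inclusion. This inclusion fails. Take D = ∅, T = ∅, A = {1}; then 1 ∈ ((A ∩ D) ∩ T) ∪ A but 1 ∉ A ∩ (D ∪ (D ∪ T)).

Only the forward inclusion holds.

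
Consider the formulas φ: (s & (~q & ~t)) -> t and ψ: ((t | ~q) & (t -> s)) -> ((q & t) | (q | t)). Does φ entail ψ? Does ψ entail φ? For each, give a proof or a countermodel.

Not equivalent: only (⇐) holds.

Forward direction. This fails. Under t = F, q = F, s = F, the left side is true but the right side is false.

Converse. Assume the antecedent. If t is true, (s & (~q & ~t)) -> t reduces to true regardless of the other variables. If t is false, the antecedent forces (t = F, q = T, s = F) or (t = F, q = T, s = T), and (s & (~q & ~t)) -> t holds there. Either way (s & (~q & ~t)) -> t holds.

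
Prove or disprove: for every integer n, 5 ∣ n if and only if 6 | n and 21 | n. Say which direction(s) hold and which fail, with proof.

Neither direction holds.

(⟹) This fails: take n = 5. Certainly 5 ∣ 5, but 6 ∤ 5.

(⟸) This fails: take n = 42. Both 6 ∣ 42 and 21 ∣ 42, yet 42 is not a multiple of 5 (since 42 = 8·5 + 2), so 5 ∤ 42.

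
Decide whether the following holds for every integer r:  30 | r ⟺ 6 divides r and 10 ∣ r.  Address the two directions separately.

Both directions hold; the statement is true.

Forward direction. If 30 ∣ r, write r = 30q. Since 30 = 5·6, r = 6·(5q), so 6 ∣ r; and since 30 = 3·10, r = 10·(3q), so 10 ∣ r.

Converse. Suppose 6 ∣ r and 10 ∣ r. Any common multiple of 6 and 10 is a multiple of their lcm; here lcm(6, 10) = 6·10/gcd(6, 10) = 60/2 = 30, so 30 ∣ r.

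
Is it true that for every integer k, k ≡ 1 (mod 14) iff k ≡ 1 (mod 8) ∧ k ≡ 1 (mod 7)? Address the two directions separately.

Only the converse holds.

(⇒) This fails: k = 43 gives 43 ≡ 1 (mod 14) but 43 ≡ 3 (mod 8), so the conjunction on the right does not hold.

(⇐) Conversely, if k ≡ 1 (mod 8) and k ≡ 1 (mod 7), then by the Chinese remainder theorem k ≡ 1 (mod 56). Since 1 ≡ 1 (mod 14) and 14 ∣ 56, we get k ≡ 1 (mod 14).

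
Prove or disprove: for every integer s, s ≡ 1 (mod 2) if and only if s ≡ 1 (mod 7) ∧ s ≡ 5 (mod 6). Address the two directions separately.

(⟹) This fails: s = 1 gives 1 ≡ 1 (mod 2) but 1 ≡ 1 (mod 6), so the conjunction on the right does not hold.

(⟸) Conversely, if s ≡ 1 (mod 7) and s ≡ 5 (mod 6), then by the Chinese remainder theorem s ≡ 29 (mod 42). Since 29 ≡ 1 (mod 2) and 2 ∣ 42, we get s ≡ 1 (mod 2).

The forward direction fails; the converse holds.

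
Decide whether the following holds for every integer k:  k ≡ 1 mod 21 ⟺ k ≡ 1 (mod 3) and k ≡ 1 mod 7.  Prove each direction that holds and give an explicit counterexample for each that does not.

Equivalent; both directions hold.

(⇒) Suppose k ≡ 1 (mod 21); write k = 21j + 1. Since 3 ∣ 21, reducing mod 3 gives k ≡ 1 (mod 3); since 7 ∣ 21, reducing mod 7 gives k ≡ 1 (mod 7).

(⇐) Conversely, if k ≡ 1 (mod 3) and k ≡ 1 (mod 7), then by the Chinese remainder theorem k ≡ 1 (mod 21). This is exactly k ≡ 1 (mod 21).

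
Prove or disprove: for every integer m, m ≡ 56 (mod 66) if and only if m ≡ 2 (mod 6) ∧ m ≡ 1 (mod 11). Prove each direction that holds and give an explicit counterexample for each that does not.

Forward direction. Suppose m ≡ 56 (mod 66); write m = 66j + 56. Since 6 ∣ 66, reducing mod 6 gives m ≡ 56 ≡ 2 (mod 6); since 11 ∣ 66, reducing mod 11 gives m ≡ 56 ≡ 1 (mod 11).

Converse. If m ≡ 2 (mod 6) and m ≡ 1 (mod 11), then by the Chinese remainder theorem m ≡ 56 (mod 66). This is exactly m ≡ 56 (mod 66).

The biconditional holds.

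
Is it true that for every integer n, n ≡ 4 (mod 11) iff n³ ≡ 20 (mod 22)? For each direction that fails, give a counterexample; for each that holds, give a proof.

The forward direction fails; the converse holds.

(→) This fails: take n = 15. Then 15 ≡ 4 (mod 11), but 15³ = 3375 ≡ 9 (mod 22), not 20.

(←) Conversely, the residues r modulo 22 with r³ ≡ 20 (mod 22) are exactly {4}, and each is ≡ 4 (mod 11).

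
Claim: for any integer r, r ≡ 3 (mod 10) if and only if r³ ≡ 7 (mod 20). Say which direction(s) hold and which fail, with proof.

[⇐] The residues r modulo 20 with r³ ≡ 7 (mod 20) are exactly {3}, and each is ≡ 3 (mod 10).

[⇒] This fails: take r = 13. Then 13 ≡ 3 (mod 10), but 13³ = 2197 ≡ 17 (mod 20), not 7.

Only the converse holds.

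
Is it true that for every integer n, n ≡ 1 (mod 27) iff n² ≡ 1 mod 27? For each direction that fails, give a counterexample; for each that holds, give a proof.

(⟹) Suppose n ≡ 1 (mod 27). Write n = 27j + 1. Then (27j + 1)² = 729j² + 54j + 1 = 27(27j² + 2j) + 1, so n² ≡ 1 (mod 27).

(⟸) This fails: take n = 26. Then 26² = 676 ≡ 1 (mod 27), yet 26 ≡ 26 (mod 27), not 1.

Only the forward direction holds.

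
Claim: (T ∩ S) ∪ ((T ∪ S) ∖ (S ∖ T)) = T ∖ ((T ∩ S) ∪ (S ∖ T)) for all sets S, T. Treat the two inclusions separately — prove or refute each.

The sets are not equal: only the reverse inclusion holds.

Forward inclusion. This inclusion fails. Take S = {1}, T = {1}; then 1 ∈ (T ∩ S) ∪ ((T ∪ S) ∖ (S ∖ T)) but 1 ∉ T ∖ ((T ∩ S) ∪ (S ∖ T)).

Reverse inclusion. Let x ∈ T ∖ ((T ∩ S) ∪ (S ∖ T)). Then x ∈ T and x ∉ S, from which x ∈ (T ∩ S) ∪ ((T ∪ S) ∖ (S ∖ T)).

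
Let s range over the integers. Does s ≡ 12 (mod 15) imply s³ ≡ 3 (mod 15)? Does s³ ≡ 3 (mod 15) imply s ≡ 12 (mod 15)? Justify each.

(⇒) Suppose s ≡ 12 (mod 15). Write s = 15j + 12. Then (15j + 12)³ = 3375j³ + 8100j² + 6480j + 1728 = 15(225j³ + 540j² + 432j + 115) + 3, so s³ ≡ 3 (mod 15).

(⇐) Conversely, suppose s³ ≡ 3 (mod 15). The only residue r in {0, …, 14} with r³ ≡ 3 (mod 15) is r = 12, so s ≡ 12 (mod 15).

Equivalent; both directions hold.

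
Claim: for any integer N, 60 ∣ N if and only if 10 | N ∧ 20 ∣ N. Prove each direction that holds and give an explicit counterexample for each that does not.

Forward direction. If 60 ∣ N, write N = 60q. Since 60 = 6·10, N = 10·(6q), so 10 ∣ N; and since 60 = 3·20, N = 20·(3q), so 20 ∣ N.

Converse. This fails: take N = 20. Both 10 ∣ 20 and 20 ∣ 20, yet 20 is not a multiple of 60 (since 20 = 0·60 + 20), so 60 ∤ 20.

The forward direction holds; the converse fails.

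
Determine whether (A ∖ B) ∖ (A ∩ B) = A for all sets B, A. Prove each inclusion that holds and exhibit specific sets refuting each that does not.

Only the forward inclusion holds.

Forward inclusion. Let x ∈ (A ∖ B) ∖ (A ∩ B). Then x ∈ A and x ∉ B, from which x ∈ A.

Reverse inclusion. This inclusion fails. Take B = {1}, A = {1}; then 1 ∈ A but 1 ∉ (A ∖ B) ∖ (A ∩ B).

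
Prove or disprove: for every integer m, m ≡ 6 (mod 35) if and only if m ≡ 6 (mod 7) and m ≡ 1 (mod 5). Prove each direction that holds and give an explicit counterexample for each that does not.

The biconditional holds.

(⇒) Suppose m ≡ 6 (mod 35); write m = 35j + 6. Since 7 ∣ 35, reducing mod 7 gives m ≡ 6 (mod 7); since 5 ∣ 35, reducing mod 5 gives m ≡ 6 ≡ 1 (mod 5).

(⇐) Conversely, if m ≡ 6 (mod 7) and m ≡ 1 (mod 5), then by the Chinese remainder theorem m ≡ 6 (mod 35). This is exactly m ≡ 6 (mod 35).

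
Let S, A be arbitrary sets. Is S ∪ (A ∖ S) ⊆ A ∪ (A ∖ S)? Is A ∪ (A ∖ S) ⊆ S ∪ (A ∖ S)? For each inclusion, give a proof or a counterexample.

The sets are not equal: only the reverse inclusion holds.

(⊆) This inclusion fails. Take S = {1}, A = ∅; then 1 ∈ S ∪ (A ∖ S) but 1 ∉ A ∪ (A ∖ S).

(⊇) Let x ∈ A ∪ (A ∖ S). Then either x ∈ A and x ∉ S; or x ∈ S ∩ A. In each case x ∈ S ∪ (A ∖ S), so A ∪ (A ∖ S) ⊆ S ∪ (A ∖ S).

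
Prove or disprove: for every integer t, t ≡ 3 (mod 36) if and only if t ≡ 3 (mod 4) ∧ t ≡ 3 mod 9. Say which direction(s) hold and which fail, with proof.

(→) Suppose t ≡ 3 (mod 36); write t = 36j + 3. Since 4 ∣ 36, reducing mod 4 gives t ≡ 3 (mod 4); since 9 ∣ 36, reducing mod 9 gives t ≡ 3 (mod 9).

(←) Conversely, if t ≡ 3 (mod 4) and t ≡ 3 (mod 9), then by the Chinese remainder theorem t ≡ 3 (mod 36). This is exactly t ≡ 3 (mod 36).

Both directions hold.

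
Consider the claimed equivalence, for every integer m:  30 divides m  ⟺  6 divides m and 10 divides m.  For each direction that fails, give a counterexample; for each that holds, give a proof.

Both directions hold.

(⟹) If 30 ∣ m, write m = 30q. Since 30 = 5·6, m = 6·(5q), so 6 ∣ m; and since 30 = 3·10, m = 10·(3q), so 10 ∣ m.

(⟸) Suppose 6 ∣ m and 10 ∣ m. Any common multiple of 6 and 10 is a multiple of their lcm; here lcm(6, 10) = 6·10/gcd(6, 10) = 60/2 = 30, so 30 ∣ m.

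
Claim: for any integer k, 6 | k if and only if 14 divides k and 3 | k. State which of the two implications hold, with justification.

Only the converse holds.

[⇒] This fails: take k = 6. Certainly 6 ∣ 6, but 14 ∤ 6.

[⇐] Suppose 14 ∣ k and 3 ∣ k. Any common multiple of 14 and 3 is a multiple of their lcm; here gcd(14, 3) = 1, so lcm(14, 3) = 14·3 = 42, so 42 ∣ k. Since 6 ∣ 42, it follows that 6 ∣ k.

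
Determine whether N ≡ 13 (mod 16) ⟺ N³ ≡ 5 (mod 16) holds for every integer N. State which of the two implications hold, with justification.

The biconditional holds.

(→) Suppose N ≡ 13 (mod 16). Write N = 16j + 13. Then (16j + 13)³ = 4096j³ + 9984j² + 8112j + 2197 = 16(256j³ + 624j² + 507j + 137) + 5, so N³ ≡ 5 (mod 16).

(←) Conversely, suppose N³ ≡ 5 (mod 16). The only residue r in {0, …, 15} with r³ ≡ 5 (mod 16) is r = 13, so N ≡ 13 (mod 16).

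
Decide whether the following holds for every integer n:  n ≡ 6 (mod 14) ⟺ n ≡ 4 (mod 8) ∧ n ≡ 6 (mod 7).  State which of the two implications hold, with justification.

(⟹) This fails: n = 48 gives 48 ≡ 6 (mod 14) but 48 ≡ 0 (mod 8), so the conjunction on the right does not hold.

(⟸) Conversely, if n ≡ 4 (mod 8) and n ≡ 6 (mod 7), then by the Chinese remainder theorem n ≡ 20 (mod 56). Since 20 ≡ 6 (mod 14) and 14 ∣ 56, we get n ≡ 6 (mod 14).

Only the converse holds.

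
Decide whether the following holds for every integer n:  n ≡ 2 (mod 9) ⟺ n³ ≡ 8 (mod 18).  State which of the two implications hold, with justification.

Neither direction holds.

(→) This fails: take n = 11. Then 11 ≡ 2 (mod 9), but 11³ = 1331 ≡ 17 (mod 18), not 8.

(←) This fails: take n = 8. Then 8³ = 512 ≡ 8 (mod 18), yet 8 ≡ 8 (mod 9), not 2.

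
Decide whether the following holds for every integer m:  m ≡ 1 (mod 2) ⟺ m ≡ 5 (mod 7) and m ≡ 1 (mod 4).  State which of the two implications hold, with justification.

(⇒) fails; (⇐) holds.

(⟹) This fails: m = 1 gives 1 ≡ 1 (mod 2) but 1 ≡ 1 (mod 7), so the conjunction on the right does not hold.

(⟸) Conversely, if m ≡ 5 (mod 7) and m ≡ 1 (mod 4), then by the Chinese remainder theorem m ≡ 5 (mod 28). Since 5 ≡ 1 (mod 2) and 2 ∣ 28, we get m ≡ 1 (mod 2).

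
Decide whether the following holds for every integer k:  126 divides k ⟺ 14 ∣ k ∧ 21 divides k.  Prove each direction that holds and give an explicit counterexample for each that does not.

Not equivalent: only (⇒) holds.

Converse. This fails: take k = 42. Both 14 ∣ 42 and 21 ∣ 42, yet 42 is not a multiple of 126 (since 42 = 0·126 + 42), so 126 ∤ 42.

Forward direction. If 126 ∣ k, write k = 126q. Since 126 = 9·14, k = 14·(9q), so 14 ∣ k; and since 126 = 6·21, k = 21·(6q), so 21 ∣ k.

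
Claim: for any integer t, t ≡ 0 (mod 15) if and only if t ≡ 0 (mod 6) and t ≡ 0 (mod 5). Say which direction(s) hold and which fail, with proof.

Only the converse holds.

(⇐) If t ≡ 0 (mod 6) and t ≡ 0 (mod 5), then by the Chinese remainder theorem t ≡ 0 (mod 30). Since 0 ≡ 0 (mod 15) and 15 ∣ 30, we get t ≡ 0 (mod 15).

(⇒) This fails: t = 15 gives 15 ≡ 0 (mod 15) but 15 ≡ 3 (mod 6), so the conjunction on the right does not hold.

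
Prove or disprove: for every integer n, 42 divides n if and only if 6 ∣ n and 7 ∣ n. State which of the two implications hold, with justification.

The biconditional holds.

Converse. Suppose 6 ∣ n and 7 ∣ n. Any common multiple of 6 and 7 is a multiple of their lcm; here gcd(6, 7) = 1, so lcm(6, 7) = 6·7 = 42, so 42 ∣ n.

Forward direction. If 42 ∣ n, write n = 42q. Since 42 = 7·6, n = 6·(7q), so 6 ∣ n; and since 42 = 6·7, n = 7·(6q), so 7 ∣ n.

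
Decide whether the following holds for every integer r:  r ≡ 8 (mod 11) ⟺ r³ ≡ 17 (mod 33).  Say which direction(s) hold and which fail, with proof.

[⇒] This fails: take r = 19. Then 19 ≡ 8 (mod 11), but 19³ = 6859 ≡ 28 (mod 33), not 17.

[⇐] Conversely, the residues r modulo 33 with r³ ≡ 17 (mod 33) are exactly {8}, and each is ≡ 8 (mod 11).

The forward direction fails; the converse holds.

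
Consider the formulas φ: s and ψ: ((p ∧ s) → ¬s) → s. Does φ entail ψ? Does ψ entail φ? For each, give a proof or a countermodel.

The biconditional holds.

Converse. Assume the antecedent. If p is true, the antecedent forces (p = T, s = T), and s holds there. If p is false, the antecedent forces (p = F, s = T), and s holds there. Either way s holds.

Forward direction. Assume the antecedent. If p is true, the antecedent forces (p = T, s = T), and ((p ∧ s) → ¬s) → s holds there. If p is false, the antecedent forces (p = F, s = T), and ((p ∧ s) → ¬s) → s holds there. Either way ((p ∧ s) → ¬s) → s holds.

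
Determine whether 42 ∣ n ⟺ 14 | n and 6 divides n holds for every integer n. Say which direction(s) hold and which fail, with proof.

Both directions hold; the statement is true.

(←) Suppose 14 ∣ n and 6 ∣ n. Any common multiple of 14 and 6 is a multiple of their lcm; here lcm(14, 6) = 14·6/gcd(14, 6) = 84/2 = 42, so 42 ∣ n.

(→) If 42 ∣ n, write n = 42q. Since 42 = 3·14, n = 14·(3q), so 14 ∣ n; and since 42 = 7·6, n = 6·(7q), so 6 ∣ n.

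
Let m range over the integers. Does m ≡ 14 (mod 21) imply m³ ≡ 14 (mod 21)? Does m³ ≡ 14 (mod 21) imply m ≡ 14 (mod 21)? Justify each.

(⟹) Suppose m ≡ 14 (mod 21). Write m = 21j + 14. Then (21j + 14)³ = 9261j³ + 18522j² + 12348j + 2744 = 21(441j³ + 882j² + 588j + 130) + 14, so m³ ≡ 14 (mod 21).

(⟸) Conversely, suppose m³ ≡ 14 (mod 21). The only residue r in {0, …, 20} with r³ ≡ 14 (mod 21) is r = 14, so m ≡ 14 (mod 21).

Both directions hold.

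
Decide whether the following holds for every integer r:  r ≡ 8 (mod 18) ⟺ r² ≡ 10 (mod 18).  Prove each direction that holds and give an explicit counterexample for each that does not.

Only the forward implication holds.

Forward direction. Suppose r ≡ 8 (mod 18). Write r = 18j + 8. Then (18j + 8)² = 324j² + 288j + 64 = 18(18j² + 16j + 3) + 10, so r² ≡ 10 (mod 18).

Converse. This fails: take r = 10. Then 10² = 100 ≡ 10 (mod 18), yet 10 ≡ 10 (mod 18), not 8.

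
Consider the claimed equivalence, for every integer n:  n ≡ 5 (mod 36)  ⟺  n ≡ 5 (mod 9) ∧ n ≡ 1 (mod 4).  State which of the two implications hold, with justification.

(⟸) If n ≡ 5 (mod 9) and n ≡ 1 (mod 4), then by the Chinese remainder theorem n ≡ 5 (mod 36). This is exactly n ≡ 5 (mod 36).

(⟹) Suppose n ≡ 5 (mod 36); write n = 36j + 5. Since 9 ∣ 36, reducing mod 9 gives n ≡ 5 (mod 9); since 4 ∣ 36, reducing mod 4 gives n ≡ 5 ≡ 1 (mod 4).

Both implications hold.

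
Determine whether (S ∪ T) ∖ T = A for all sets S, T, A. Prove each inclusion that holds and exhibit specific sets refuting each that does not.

(⊆) fails and (⊇) fails.

Forward inclusion. This inclusion fails. Take S = {1}, T = ∅, A = ∅; then 1 ∈ (S ∪ T) ∖ T but 1 ∉ A.

Reverse inclusion. This inclusion fails. Take S = ∅, T = ∅, A = {1}; then 1 ∈ A but 1 ∉ (S ∪ T) ∖ T.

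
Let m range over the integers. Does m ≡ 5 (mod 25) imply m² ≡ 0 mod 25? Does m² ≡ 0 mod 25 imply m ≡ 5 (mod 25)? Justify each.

(⇒) holds; (⇐) fails.

[⇒] Suppose m ≡ 5 (mod 25). Write m = 25j + 5. Then (25j + 5)² = 625j² + 250j + 25 = 25(25j² + 10j + 1) + 0, so m² ≡ 0 (mod 25).

[⇐] This fails: take m = 0. Then 0² = 0 ≡ 0 (mod 25), yet 0 ≡ 0 (mod 25), not 5.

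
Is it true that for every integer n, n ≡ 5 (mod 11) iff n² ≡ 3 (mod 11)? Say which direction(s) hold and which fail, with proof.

Only the forward direction holds.

(⇒) Suppose n ≡ 5 (mod 11). Write n = 11j + 5. Then (11j + 5)² = 121j² + 110j + 25 = 11(11j² + 10j + 2) + 3, so n² ≡ 3 (mod 11).

(⇐) This fails: take n = 6. Then 6² = 36 ≡ 3 (mod 11), yet 6 ≡ 6 (mod 11), not 5.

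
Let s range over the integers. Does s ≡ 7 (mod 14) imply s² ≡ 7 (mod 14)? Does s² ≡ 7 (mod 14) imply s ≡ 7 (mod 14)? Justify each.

Equivalent; both directions hold.

(→) Suppose s ≡ 7 (mod 14). Write s = 14j + 7. Then (14j + 7)² = 196j² + 196j + 49 = 14(14j² + 14j + 3) + 7, so s² ≡ 7 (mod 14).

(←) Conversely, suppose s² ≡ 7 (mod 14). The only residue r in {0, …, 13} with r² ≡ 7 (mod 14) is r = 7, so s ≡ 7 (mod 14).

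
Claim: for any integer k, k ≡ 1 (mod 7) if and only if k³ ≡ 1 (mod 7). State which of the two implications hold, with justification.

(⇒) holds; (⇐) fails.

(⇒) Suppose k ≡ 1 (mod 7). Write k = 7j + 1. Then (7j + 1)³ = 343j³ + 147j² + 21j + 1 = 7(49j³ + 21j² + 3j) + 1, so k³ ≡ 1 (mod 7).

(⇐) This fails: take k = 2. Then 2³ = 8 ≡ 1 (mod 7), yet 2 ≡ 2 (mod 7), not 1.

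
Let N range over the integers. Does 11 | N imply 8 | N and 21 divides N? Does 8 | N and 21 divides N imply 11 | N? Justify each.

[⇒] This fails: take N = 11. Certainly 11 ∣ 11, but 8 ∤ 11.

[⇐] This fails: take N = 168. Both 8 ∣ 168 and 21 ∣ 168, yet 168 is not a multiple of 11 (since 168 = 15·11 + 3), so 11 ∤ 168.

(⇒) fails and (⇐) fails.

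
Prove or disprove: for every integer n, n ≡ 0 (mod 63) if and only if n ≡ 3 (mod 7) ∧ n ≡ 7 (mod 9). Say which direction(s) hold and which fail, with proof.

Neither implication holds.

[⇒] This fails: n = 0 gives 0 ≡ 0 (mod 63) but 0 ≡ 0 (mod 7), so the conjunction on the right does not hold.

[⇐] This fails: n = 52 satisfies both congruences on the right (52 ≡ 3 mod 7 and 52 ≡ 7 mod 9) yet 52 ≡ 52 (mod 63), not 0.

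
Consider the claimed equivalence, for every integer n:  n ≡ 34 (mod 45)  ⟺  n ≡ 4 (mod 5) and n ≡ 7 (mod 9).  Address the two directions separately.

(⟹) Suppose n ≡ 34 (mod 45); write n = 45j + 34. Since 5 ∣ 45, reducing mod 5 gives n ≡ 34 ≡ 4 (mod 5); since 9 ∣ 45, reducing mod 9 gives n ≡ 34 ≡ 7 (mod 9).

(⟸) Conversely, if n ≡ 4 (mod 5) and n ≡ 7 (mod 9), then by the Chinese remainder theorem n ≡ 34 (mod 45). This is exactly n ≡ 34 (mod 45).

The biconditional holds.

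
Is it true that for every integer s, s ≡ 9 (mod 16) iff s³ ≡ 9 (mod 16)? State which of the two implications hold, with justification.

(⇒) Suppose s ≡ 9 (mod 16). Write s = 16j + 9. Then (16j + 9)³ = 4096j³ + 6912j² + 3888j + 729 = 16(256j³ + 432j² + 243j + 45) + 9, so s³ ≡ 9 (mod 16).

(⇐) Conversely, suppose s³ ≡ 9 (mod 16). The only residue r in {0, …, 15} with r³ ≡ 9 (mod 16) is r = 9, so s ≡ 9 (mod 16).

Both implications hold.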